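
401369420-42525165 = 358844255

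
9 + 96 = 105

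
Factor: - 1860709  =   - 1860709^1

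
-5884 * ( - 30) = 176520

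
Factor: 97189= 17^1*5717^1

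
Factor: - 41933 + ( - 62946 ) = - 104879^1 = - 104879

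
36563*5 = 182815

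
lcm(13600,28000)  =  476000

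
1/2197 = 1/2197 = 0.00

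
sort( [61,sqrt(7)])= [ sqrt (7 ),61] 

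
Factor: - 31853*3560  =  -2^3*5^1*53^1 * 89^1*601^1 = - 113396680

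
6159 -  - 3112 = 9271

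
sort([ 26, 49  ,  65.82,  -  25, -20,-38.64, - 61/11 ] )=[  -  38.64 , - 25, - 20,-61/11,26,49, 65.82 ] 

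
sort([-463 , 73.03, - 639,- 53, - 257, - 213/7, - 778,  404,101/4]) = [ - 778, - 639 , - 463, - 257, - 53, - 213/7, 101/4,  73.03,404] 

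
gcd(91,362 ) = 1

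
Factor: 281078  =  2^1*7^1 * 17^1*1181^1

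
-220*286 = -62920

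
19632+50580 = 70212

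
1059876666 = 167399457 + 892477209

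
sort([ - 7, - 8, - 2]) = [ - 8, - 7 , - 2] 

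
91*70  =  6370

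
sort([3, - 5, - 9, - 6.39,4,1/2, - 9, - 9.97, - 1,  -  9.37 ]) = [ - 9.97, - 9.37, - 9, - 9, - 6.39, - 5, - 1, 1/2 , 3, 4]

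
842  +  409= 1251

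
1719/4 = 1719/4 = 429.75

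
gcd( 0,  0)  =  0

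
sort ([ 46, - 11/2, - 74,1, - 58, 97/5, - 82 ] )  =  [ - 82, - 74, - 58, - 11/2, 1,97/5,46 ]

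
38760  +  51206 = 89966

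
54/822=9/137 = 0.07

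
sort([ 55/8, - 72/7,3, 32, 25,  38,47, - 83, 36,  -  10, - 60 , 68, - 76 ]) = [ - 83, - 76,-60,-72/7,-10, 3, 55/8,  25 , 32, 36, 38,47 , 68 ] 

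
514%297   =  217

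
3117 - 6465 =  - 3348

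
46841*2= 93682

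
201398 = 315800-114402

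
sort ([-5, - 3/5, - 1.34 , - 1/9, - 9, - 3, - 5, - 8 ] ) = [-9 , - 8,-5, - 5, - 3, - 1.34,-3/5,- 1/9 ]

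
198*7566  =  1498068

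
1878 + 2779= 4657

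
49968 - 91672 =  - 41704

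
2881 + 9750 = 12631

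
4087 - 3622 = 465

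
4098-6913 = -2815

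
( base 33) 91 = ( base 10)298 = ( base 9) 361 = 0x12a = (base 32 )9a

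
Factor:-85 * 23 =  - 5^1 * 17^1 * 23^1=-1955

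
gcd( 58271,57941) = 1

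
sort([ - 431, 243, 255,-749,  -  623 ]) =[ - 749, - 623,-431,243,  255 ] 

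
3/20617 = 3/20617 = 0.00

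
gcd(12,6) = 6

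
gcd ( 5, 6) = 1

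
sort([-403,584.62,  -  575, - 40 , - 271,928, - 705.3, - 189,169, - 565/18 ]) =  [ - 705.3 , - 575, - 403, -271, - 189, - 40, - 565/18, 169,584.62,  928 ]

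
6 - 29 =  - 23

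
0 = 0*4382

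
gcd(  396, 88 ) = 44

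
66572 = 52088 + 14484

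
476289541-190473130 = 285816411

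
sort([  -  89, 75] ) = [-89, 75] 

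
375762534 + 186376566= 562139100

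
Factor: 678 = 2^1*3^1*113^1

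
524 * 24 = 12576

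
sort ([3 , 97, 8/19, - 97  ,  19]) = [ - 97, 8/19 , 3,19,97 ]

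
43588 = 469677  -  426089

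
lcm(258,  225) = 19350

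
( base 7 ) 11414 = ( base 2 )101110000111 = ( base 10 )2951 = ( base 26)49d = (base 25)4i1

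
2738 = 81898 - 79160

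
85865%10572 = 1289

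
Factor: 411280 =2^4*5^1*53^1*97^1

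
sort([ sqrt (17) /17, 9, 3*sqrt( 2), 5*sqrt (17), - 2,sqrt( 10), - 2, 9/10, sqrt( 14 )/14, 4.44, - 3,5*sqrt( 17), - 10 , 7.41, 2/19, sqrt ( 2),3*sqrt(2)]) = [ - 10, - 3, - 2, - 2, 2/19, sqrt(17)/17,sqrt( 14)/14,9/10, sqrt( 2), sqrt( 10 ), 3*  sqrt(2),3 * sqrt( 2), 4.44, 7.41 , 9, 5*sqrt(17), 5*sqrt ( 17) ]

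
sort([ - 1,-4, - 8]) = [ - 8 , - 4, -1] 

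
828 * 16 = 13248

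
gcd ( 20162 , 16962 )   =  2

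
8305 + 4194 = 12499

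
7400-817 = 6583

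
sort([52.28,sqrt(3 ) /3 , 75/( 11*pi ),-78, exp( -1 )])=[ - 78 , exp(-1 ) , sqrt(3) /3, 75/( 11*pi ),52.28 ] 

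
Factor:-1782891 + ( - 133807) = - 2^1*7^1*79^1*1733^1 = - 1916698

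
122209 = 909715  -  787506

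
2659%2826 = 2659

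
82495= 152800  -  70305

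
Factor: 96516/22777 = 2^2*3^2 * 7^1*383^1*22777^(-1 ) 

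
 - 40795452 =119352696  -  160148148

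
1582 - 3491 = - 1909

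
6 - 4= 2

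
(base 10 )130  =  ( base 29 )4e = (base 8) 202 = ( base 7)244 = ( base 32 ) 42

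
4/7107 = 4/7107= 0.00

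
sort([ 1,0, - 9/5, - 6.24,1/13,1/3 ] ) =[ - 6.24, - 9/5,0 , 1/13,1/3,1]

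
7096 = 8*887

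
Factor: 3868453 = 59^1*173^1 * 379^1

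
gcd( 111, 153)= 3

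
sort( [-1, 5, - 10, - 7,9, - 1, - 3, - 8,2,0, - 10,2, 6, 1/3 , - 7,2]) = [ - 10, - 10, - 8, - 7, - 7, - 3, - 1, - 1,0, 1/3, 2,  2, 2, 5,6, 9]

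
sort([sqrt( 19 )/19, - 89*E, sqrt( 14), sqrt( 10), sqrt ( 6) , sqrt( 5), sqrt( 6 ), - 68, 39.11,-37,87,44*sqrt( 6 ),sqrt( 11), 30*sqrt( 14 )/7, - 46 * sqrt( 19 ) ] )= [ - 89*E, - 46*sqrt(19), -68,-37,sqrt( 19) /19, sqrt( 5), sqrt(6 ),sqrt( 6 ), sqrt( 10 ), sqrt( 11 ), sqrt( 14) , 30* sqrt(14) /7, 39.11, 87, 44*sqrt( 6)]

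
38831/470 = 38831/470 = 82.62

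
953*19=18107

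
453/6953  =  453/6953 = 0.07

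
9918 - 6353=3565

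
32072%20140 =11932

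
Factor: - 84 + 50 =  - 34 = - 2^1*17^1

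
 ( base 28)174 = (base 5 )12414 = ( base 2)1111011000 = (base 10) 984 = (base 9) 1313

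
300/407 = 300/407 = 0.74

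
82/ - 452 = -1 + 185/226 = - 0.18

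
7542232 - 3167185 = 4375047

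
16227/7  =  16227/7 = 2318.14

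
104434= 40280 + 64154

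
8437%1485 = 1012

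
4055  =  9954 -5899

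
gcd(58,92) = 2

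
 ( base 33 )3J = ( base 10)118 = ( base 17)6g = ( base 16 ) 76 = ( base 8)166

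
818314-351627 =466687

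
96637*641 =61944317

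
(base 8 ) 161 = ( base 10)113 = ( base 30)3n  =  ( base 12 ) 95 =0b1110001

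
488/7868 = 122/1967 = 0.06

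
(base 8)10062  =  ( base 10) 4146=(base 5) 113041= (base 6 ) 31110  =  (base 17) e5f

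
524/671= 524/671 = 0.78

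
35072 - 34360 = 712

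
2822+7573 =10395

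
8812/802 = 4406/401 = 10.99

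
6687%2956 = 775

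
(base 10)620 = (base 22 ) 164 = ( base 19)1DC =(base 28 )M4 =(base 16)26C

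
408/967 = 408/967 = 0.42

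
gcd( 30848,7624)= 8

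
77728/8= 9716 = 9716.00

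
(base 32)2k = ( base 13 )66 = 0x54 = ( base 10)84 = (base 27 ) 33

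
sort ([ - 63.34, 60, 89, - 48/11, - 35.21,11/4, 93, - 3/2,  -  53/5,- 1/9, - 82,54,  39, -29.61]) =[ - 82,-63.34, - 35.21, - 29.61, - 53/5, - 48/11, - 3/2,-1/9, 11/4 , 39,54,60, 89,93] 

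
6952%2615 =1722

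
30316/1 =30316 = 30316.00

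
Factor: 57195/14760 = 2^(- 3 ) * 31^1 = 31/8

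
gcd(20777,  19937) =1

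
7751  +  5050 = 12801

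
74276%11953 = 2558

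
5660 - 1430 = 4230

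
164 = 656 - 492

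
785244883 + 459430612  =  1244675495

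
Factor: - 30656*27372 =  -839116032 = - 2^8*3^1*479^1 * 2281^1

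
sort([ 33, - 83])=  [ - 83, 33]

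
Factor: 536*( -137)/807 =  - 73432/807 = - 2^3*3^( - 1) * 67^1*137^1*269^ ( - 1 )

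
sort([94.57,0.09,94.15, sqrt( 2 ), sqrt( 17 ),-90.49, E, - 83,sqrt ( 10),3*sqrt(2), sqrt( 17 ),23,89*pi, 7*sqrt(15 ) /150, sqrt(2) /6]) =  [  -  90.49, - 83, 0.09, 7*sqrt (15) /150,sqrt (2)/6,sqrt(2 ),E,sqrt( 10), sqrt (17),sqrt( 17),3*sqrt(2),23, 94.15, 94.57, 89 * pi ] 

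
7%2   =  1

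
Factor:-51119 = - 17^1*31^1 * 97^1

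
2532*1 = 2532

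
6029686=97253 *62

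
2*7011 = 14022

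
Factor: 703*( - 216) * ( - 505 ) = 76683240 = 2^3*3^3*5^1*19^1*37^1 * 101^1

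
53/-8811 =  - 1 + 8758/8811 = -0.01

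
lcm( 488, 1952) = 1952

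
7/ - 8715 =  - 1/1245 =-0.00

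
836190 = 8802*95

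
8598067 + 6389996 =14988063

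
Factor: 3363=3^1*  19^1 * 59^1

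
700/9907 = 700/9907=0.07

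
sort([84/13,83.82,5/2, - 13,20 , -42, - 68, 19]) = [ - 68,-42, - 13,5/2, 84/13, 19,20,83.82 ] 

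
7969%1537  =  284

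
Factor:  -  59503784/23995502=-29751892/11997751 =- 2^2*7437973^1*11997751^(-1 )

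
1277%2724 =1277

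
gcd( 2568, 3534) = 6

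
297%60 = 57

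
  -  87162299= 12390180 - 99552479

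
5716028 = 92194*62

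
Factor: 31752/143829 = 168/761 = 2^3 * 3^1 * 7^1*761^( - 1) 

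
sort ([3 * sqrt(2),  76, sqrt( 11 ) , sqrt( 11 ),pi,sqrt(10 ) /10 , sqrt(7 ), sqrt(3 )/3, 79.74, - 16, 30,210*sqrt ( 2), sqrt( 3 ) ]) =[ - 16,sqrt( 10 ) /10, sqrt( 3 ) /3, sqrt( 3),sqrt(7 ),pi,  sqrt( 11),sqrt( 11 ), 3 *sqrt(2 ),30,  76, 79.74,210*sqrt( 2) ]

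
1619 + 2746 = 4365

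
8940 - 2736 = 6204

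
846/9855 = 94/1095  =  0.09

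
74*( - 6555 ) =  - 485070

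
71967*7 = 503769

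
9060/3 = 3020= 3020.00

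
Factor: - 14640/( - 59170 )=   2^3* 3^1*97^(  -  1) = 24/97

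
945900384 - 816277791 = 129622593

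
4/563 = 4/563 = 0.01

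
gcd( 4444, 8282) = 202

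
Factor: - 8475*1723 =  - 3^1*5^2*113^1*  1723^1 = - 14602425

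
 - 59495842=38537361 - 98033203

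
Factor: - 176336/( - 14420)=428/35 = 2^2*5^(  -  1)*7^( - 1)*107^1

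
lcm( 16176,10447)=501456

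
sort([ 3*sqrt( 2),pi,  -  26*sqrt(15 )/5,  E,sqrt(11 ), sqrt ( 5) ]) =[ - 26*sqrt ( 15 )/5, sqrt( 5), E,pi,  sqrt(11 ),3*sqrt(2) ]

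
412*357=147084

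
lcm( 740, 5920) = 5920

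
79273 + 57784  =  137057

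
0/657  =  0 = 0.00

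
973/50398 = 973/50398 = 0.02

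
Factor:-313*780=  - 244140 = - 2^2*3^1*5^1*13^1*313^1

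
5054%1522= 488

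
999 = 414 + 585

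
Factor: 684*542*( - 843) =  - 2^3*3^3*19^1*271^1*281^1 = - 312523704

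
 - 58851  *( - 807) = 47492757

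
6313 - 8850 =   -  2537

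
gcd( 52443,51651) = 9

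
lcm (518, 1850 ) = 12950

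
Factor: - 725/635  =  -145/127  =  - 5^1*29^1*127^( - 1)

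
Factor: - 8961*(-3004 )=26918844 = 2^2 * 3^1*29^1*103^1*751^1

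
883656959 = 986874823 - 103217864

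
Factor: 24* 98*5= 2^4* 3^1*5^1*7^2 =11760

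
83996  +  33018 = 117014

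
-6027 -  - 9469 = 3442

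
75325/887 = 84 + 817/887 = 84.92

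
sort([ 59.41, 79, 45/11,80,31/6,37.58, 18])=[45/11,  31/6, 18,37.58, 59.41, 79, 80] 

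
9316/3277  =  2 + 2762/3277 = 2.84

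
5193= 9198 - 4005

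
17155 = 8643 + 8512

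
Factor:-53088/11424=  - 17^( - 1 ) * 79^1 = -79/17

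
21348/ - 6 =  - 3558 +0/1  =  - 3558.00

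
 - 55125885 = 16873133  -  71999018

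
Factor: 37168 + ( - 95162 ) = - 57994 = - 2^1*107^1*271^1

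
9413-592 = 8821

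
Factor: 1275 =3^1*5^2*17^1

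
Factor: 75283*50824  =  2^3*13^1*5791^1*6353^1 = 3826183192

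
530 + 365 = 895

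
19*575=10925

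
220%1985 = 220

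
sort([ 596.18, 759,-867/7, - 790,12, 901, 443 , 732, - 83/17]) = [ - 790, - 867/7,-83/17,  12, 443, 596.18, 732 , 759,901 ]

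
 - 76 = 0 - 76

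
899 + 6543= 7442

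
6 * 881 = 5286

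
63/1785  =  3/85 = 0.04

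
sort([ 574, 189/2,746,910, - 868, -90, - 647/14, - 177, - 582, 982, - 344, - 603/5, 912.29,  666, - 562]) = [ - 868 ,-582,-562 , - 344, - 177,-603/5 ,  -  90, - 647/14, 189/2,574 , 666, 746,910,912.29, 982]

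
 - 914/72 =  - 13 + 11/36 = -12.69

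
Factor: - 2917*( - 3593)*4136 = 2^3 *11^1*47^1 * 2917^1*3593^1 = 43348510216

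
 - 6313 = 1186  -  7499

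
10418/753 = 13 +629/753 = 13.84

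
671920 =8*83990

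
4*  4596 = 18384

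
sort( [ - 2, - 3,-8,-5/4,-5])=[ - 8,- 5, - 3,  -  2, - 5/4 ] 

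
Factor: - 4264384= - 2^6*23^1*2897^1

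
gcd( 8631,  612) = 9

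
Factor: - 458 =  -2^1*229^1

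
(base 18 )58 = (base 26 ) 3k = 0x62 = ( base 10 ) 98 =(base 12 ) 82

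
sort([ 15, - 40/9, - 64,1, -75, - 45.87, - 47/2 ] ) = [-75,  -  64, - 45.87,-47/2, - 40/9 , 1, 15]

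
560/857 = 560/857 = 0.65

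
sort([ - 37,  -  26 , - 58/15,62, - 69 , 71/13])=[ - 69, - 37, - 26,-58/15, 71/13,  62 ]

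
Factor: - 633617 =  - 109^1*5813^1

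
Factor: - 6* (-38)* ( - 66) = -15048 = -2^3*3^2*11^1 * 19^1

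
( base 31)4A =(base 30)4E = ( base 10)134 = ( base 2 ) 10000110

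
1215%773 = 442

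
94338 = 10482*9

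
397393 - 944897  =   - 547504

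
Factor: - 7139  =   - 11^2*59^1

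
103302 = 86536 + 16766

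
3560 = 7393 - 3833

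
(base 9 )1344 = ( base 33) UM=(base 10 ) 1012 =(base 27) 1ad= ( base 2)1111110100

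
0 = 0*709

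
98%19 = 3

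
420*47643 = 20010060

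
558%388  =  170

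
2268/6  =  378=378.00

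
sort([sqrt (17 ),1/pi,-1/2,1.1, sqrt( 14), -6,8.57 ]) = [  -  6, - 1/2,1/pi,1.1, sqrt( 14),sqrt ( 17),8.57 ]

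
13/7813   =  1/601 = 0.00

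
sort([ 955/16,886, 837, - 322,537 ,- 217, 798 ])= [-322, - 217,955/16,537,  798,837,886 ]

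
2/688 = 1/344  =  0.00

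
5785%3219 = 2566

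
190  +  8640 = 8830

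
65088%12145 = 4363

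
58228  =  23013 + 35215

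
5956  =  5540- - 416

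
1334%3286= 1334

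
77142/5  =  77142/5 =15428.40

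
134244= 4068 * 33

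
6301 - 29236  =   - 22935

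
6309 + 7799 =14108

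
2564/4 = 641 = 641.00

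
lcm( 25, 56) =1400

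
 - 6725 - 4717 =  - 11442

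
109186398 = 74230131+34956267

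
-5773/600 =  - 5773/600  =  -9.62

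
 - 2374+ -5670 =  - 8044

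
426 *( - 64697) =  - 27560922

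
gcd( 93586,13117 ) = 1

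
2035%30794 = 2035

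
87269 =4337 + 82932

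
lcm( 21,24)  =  168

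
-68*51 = - 3468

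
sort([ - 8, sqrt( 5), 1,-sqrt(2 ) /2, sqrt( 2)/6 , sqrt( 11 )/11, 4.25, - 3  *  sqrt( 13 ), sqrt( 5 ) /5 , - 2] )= [  -  3 *sqrt(  13 ), - 8, - 2, - sqrt( 2)/2 , sqrt( 2)/6, sqrt( 11 ) /11, sqrt ( 5)/5, 1 , sqrt (5 ), 4.25]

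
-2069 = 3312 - 5381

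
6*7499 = 44994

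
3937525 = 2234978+1702547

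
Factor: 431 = 431^1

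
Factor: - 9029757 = -3^1*11^1 * 273629^1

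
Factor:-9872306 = -2^1*4936153^1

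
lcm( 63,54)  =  378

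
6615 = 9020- 2405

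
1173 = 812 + 361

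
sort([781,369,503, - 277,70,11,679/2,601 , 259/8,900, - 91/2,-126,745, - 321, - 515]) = [  -  515, -321,-277, - 126,-91/2,11, 259/8 , 70,679/2,369,  503,  601,745, 781,900]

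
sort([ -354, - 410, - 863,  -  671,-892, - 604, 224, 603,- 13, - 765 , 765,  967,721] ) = [-892,  -  863,-765,  -  671 , - 604,  -  410, - 354, - 13,224,603,721,765,967] 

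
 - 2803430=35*( - 80098)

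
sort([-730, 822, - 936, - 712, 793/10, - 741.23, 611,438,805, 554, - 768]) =[-936, - 768, - 741.23,-730, - 712, 793/10, 438, 554 , 611,805,822]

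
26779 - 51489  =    -  24710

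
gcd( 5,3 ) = 1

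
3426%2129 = 1297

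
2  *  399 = 798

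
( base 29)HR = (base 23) me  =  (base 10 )520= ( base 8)1010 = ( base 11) 433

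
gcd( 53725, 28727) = 1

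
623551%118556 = 30771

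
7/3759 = 1/537 = 0.00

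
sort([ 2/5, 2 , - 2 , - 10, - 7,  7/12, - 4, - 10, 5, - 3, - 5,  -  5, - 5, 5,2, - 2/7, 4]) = [ - 10, - 10, - 7, - 5,- 5, - 5, - 4 , - 3, - 2, - 2/7,  2/5 , 7/12,2,  2,  4,  5, 5 ] 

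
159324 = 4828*33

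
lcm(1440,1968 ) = 59040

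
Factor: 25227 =3^2*2803^1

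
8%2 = 0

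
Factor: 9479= 9479^1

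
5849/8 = 731+1/8 = 731.12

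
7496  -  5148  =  2348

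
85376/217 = 393 + 95/217 =393.44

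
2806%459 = 52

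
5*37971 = 189855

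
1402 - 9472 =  - 8070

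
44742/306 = 7457/51 =146.22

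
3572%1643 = 286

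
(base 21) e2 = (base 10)296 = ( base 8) 450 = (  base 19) fb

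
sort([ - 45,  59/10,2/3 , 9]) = [ - 45,2/3,59/10,  9 ]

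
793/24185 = 793/24185 = 0.03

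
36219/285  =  12073/95= 127.08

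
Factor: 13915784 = 2^3*1739473^1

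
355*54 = 19170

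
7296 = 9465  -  2169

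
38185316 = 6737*5668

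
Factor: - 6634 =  - 2^1*31^1 * 107^1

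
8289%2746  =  51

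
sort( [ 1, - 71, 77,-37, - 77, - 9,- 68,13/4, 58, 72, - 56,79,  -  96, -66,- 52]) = [ - 96, - 77, -71, -68, - 66,-56,-52,-37, - 9, 1, 13/4, 58, 72,77, 79] 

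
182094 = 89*2046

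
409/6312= 409/6312 =0.06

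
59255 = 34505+24750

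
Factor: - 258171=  - 3^1*47^1 * 1831^1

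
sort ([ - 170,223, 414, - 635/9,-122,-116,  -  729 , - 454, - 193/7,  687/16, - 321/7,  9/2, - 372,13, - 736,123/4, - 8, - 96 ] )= [ - 736,  -  729, - 454, - 372 , - 170,-122, - 116,-96, - 635/9, - 321/7, - 193/7, - 8,9/2,13,  123/4, 687/16, 223,414 ] 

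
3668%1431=806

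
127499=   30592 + 96907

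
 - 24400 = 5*(- 4880)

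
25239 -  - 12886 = 38125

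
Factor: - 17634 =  - 2^1*3^1*2939^1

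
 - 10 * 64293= - 642930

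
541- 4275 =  - 3734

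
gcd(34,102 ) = 34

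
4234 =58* 73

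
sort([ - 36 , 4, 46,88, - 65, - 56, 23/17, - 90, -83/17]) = [ - 90, - 65,-56, - 36,-83/17, 23/17, 4, 46, 88]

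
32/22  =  1 + 5/11 = 1.45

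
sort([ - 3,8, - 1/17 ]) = [ - 3, - 1/17,8] 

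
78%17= 10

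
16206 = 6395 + 9811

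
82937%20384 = 1401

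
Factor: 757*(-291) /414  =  -73429/138= - 2^ (  -  1)*3^( - 1)*23^ (  -  1)*97^1 *757^1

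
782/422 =1 + 180/211 = 1.85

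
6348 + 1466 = 7814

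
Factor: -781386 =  - 2^1*3^1*31^1*4201^1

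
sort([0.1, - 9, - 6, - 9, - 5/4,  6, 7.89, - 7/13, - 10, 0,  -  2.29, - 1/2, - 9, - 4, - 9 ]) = [ - 10, - 9, - 9, - 9,  -  9, - 6, - 4,- 2.29, - 5/4, - 7/13, - 1/2 , 0, 0.1,6,7.89] 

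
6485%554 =391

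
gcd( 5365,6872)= 1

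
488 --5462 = 5950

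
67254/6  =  11209 = 11209.00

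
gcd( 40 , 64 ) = 8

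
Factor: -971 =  - 971^1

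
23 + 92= 115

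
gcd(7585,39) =1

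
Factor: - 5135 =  - 5^1*13^1*79^1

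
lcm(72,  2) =72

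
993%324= 21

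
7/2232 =7/2232 = 0.00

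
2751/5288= 2751/5288 = 0.52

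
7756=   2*3878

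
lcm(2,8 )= 8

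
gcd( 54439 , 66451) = 77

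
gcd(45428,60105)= 1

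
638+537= 1175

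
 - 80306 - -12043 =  - 68263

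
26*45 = 1170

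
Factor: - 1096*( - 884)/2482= 28496/73  =  2^4*13^1 * 73^( - 1) * 137^1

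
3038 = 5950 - 2912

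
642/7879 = 642/7879 = 0.08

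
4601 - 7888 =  - 3287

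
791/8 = 791/8 = 98.88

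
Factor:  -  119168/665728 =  - 133/743 = -7^1*19^1 * 743^( - 1 ) 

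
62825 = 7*8975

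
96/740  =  24/185  =  0.13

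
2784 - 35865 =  - 33081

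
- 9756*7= - 68292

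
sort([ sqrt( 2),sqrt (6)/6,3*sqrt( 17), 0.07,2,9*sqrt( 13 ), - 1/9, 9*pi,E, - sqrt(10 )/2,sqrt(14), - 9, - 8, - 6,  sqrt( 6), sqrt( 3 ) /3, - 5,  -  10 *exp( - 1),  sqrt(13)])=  [  -  9, - 8, - 6, - 5, -10*exp( - 1), - sqrt( 10)/2, - 1/9,0.07, sqrt(6) /6,sqrt( 3 )/3, sqrt( 2), 2,sqrt(6), E,sqrt( 13),sqrt( 14),3* sqrt( 17), 9*pi,9 * sqrt (13 )] 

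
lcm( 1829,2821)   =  166439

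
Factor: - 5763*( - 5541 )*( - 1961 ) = - 3^2*17^1*37^1 * 53^1*113^1* 1847^1   =  -62620187463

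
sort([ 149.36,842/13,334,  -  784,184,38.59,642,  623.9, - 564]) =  [ - 784,  -  564, 38.59,  842/13,149.36,184,334, 623.9, 642] 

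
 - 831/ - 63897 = 277/21299 = 0.01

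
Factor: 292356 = 2^2*3^3*2707^1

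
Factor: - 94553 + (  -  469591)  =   - 2^4*3^1*7^1*23^1*73^1= - 564144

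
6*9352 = 56112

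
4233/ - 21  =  -1411/7 = - 201.57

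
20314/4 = 10157/2 = 5078.50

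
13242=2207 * 6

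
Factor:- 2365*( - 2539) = 5^1*11^1*43^1*2539^1= 6004735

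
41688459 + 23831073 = 65519532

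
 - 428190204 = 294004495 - 722194699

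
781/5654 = 71/514=0.14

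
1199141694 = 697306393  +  501835301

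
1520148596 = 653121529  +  867027067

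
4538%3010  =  1528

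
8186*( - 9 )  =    -  73674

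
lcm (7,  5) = 35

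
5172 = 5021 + 151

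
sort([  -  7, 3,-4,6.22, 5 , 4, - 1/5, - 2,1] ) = [ - 7, - 4,  -  2, - 1/5, 1, 3, 4,5, 6.22 ] 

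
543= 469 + 74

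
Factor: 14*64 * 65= 58240= 2^7 * 5^1 * 7^1*13^1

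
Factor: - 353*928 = -2^5*29^1 * 353^1 = -327584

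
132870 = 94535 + 38335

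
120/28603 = 120/28603 = 0.00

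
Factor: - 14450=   -  2^1*5^2 * 17^2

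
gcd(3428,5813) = 1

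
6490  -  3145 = 3345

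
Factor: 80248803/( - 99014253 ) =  - 26749601/33004751 = -13^( - 1)*2538827^( - 1 )*26749601^1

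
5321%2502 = 317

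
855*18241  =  15596055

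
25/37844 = 25/37844 = 0.00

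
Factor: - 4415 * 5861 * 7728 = -2^4 * 3^1*5^1*7^1 * 23^1 * 883^1*5861^1 =-  199972162320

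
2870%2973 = 2870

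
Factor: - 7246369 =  - 13^1*17^1*32789^1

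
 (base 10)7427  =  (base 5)214202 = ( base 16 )1d03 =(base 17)18BF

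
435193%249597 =185596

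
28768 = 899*32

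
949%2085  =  949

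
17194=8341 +8853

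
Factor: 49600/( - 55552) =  - 2^(-2 )*5^2 * 7^( - 1 ) =- 25/28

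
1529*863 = 1319527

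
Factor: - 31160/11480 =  - 19/7 = -7^(  -  1 )*19^1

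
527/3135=527/3135  =  0.17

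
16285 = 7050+9235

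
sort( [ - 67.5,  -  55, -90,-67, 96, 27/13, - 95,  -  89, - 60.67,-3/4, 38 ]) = [-95, - 90,-89, - 67.5,- 67, - 60.67, - 55,-3/4, 27/13, 38,96] 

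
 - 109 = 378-487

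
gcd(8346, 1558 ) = 2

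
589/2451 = 31/129 = 0.24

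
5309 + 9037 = 14346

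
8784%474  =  252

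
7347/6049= 7347/6049 = 1.21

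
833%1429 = 833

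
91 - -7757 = 7848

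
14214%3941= 2391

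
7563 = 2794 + 4769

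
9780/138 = 1630/23  =  70.87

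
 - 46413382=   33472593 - 79885975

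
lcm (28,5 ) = 140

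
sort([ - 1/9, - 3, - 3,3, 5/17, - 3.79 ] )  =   [ - 3.79, - 3, - 3, - 1/9, 5/17, 3 ]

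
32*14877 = 476064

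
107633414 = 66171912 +41461502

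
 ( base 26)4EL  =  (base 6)22145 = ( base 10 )3089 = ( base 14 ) 11a9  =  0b110000010001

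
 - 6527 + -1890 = -8417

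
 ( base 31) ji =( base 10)607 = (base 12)427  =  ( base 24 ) 117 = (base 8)1137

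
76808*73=5606984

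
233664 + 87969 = 321633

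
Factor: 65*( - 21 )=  - 3^1 * 5^1*7^1*13^1 = -1365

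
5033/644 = 719/92 =7.82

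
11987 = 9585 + 2402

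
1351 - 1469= -118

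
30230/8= 3778 + 3/4 = 3778.75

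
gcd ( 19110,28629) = 3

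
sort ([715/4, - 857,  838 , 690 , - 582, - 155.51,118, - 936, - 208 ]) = [ - 936, - 857, - 582, - 208,-155.51, 118,715/4,690,838 ] 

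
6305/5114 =1 + 1191/5114 = 1.23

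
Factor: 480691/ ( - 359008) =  - 2^ ( - 5)*13^(- 1 )  *  557^1 = -  557/416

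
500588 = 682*734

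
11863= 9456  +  2407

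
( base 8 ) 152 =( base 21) 51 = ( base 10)106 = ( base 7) 211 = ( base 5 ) 411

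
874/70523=874/70523 = 0.01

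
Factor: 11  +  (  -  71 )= -60=-2^2*3^1*5^1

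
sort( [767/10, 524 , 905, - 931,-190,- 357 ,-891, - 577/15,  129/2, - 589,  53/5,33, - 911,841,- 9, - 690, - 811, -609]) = [- 931, - 911,-891, - 811, - 690,- 609, - 589, - 357, - 190, -577/15,  -  9,53/5,33,129/2, 767/10,524 , 841,905]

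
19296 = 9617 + 9679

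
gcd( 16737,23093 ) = 7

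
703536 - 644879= 58657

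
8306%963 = 602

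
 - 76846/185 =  - 416 + 114/185=- 415.38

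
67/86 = 67/86 = 0.78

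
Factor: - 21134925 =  - 3^5 *5^2*7^2 * 71^1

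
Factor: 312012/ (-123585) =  - 2^2*3^5*5^( - 1)*7^( - 1 )*11^( - 1 )  =  -972/385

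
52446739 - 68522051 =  - 16075312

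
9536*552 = 5263872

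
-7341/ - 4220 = 1 + 3121/4220 =1.74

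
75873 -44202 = 31671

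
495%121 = 11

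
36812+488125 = 524937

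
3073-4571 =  - 1498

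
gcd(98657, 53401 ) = 1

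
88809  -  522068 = - 433259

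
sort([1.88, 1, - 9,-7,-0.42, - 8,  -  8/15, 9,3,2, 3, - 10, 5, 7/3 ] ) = [-10,-9, - 8,-7, - 8/15,-0.42,1,1.88,2,7/3 , 3,3,5, 9] 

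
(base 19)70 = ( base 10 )133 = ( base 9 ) 157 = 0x85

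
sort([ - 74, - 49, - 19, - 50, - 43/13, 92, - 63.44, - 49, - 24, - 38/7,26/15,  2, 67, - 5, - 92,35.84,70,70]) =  [ - 92, - 74, - 63.44, - 50,- 49, - 49, - 24, - 19, - 38/7,-5,-43/13, 26/15 , 2, 35.84,  67,  70,70, 92]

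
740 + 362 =1102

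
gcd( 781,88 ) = 11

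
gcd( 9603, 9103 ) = 1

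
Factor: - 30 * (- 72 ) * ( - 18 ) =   -  2^5*3^5*5^1 = - 38880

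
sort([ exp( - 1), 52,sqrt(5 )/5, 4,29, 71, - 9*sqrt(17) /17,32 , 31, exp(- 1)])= [ - 9 * sqrt(17)/17, exp( - 1), exp(-1), sqrt( 5) /5, 4, 29, 31,32,52,71]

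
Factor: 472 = 2^3 * 59^1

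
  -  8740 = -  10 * 874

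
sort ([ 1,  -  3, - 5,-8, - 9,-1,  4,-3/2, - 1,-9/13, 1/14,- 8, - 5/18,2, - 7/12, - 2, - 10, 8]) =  [-10,  -  9,- 8,-8, - 5, - 3, - 2,  -  3/2, - 1, -1,-9/13,-7/12  ,-5/18, 1/14,1,2, 4,8] 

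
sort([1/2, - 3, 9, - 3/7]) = [- 3 , - 3/7,1/2, 9] 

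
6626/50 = 132 + 13/25=132.52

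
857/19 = 857/19 = 45.11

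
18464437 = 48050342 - 29585905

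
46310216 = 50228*922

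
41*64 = 2624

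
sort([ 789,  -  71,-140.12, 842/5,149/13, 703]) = [ - 140.12, - 71, 149/13 , 842/5, 703, 789]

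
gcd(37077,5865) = 51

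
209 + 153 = 362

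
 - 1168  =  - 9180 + 8012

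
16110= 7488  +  8622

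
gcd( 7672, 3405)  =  1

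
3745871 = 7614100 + -3868229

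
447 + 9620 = 10067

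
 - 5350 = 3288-8638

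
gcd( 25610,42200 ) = 10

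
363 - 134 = 229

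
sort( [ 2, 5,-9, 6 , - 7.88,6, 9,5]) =[- 9 ,-7.88,2,5, 5,  6,  6,  9 ]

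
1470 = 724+746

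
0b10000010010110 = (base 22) H54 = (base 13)3A49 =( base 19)1421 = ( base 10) 8342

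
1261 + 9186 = 10447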